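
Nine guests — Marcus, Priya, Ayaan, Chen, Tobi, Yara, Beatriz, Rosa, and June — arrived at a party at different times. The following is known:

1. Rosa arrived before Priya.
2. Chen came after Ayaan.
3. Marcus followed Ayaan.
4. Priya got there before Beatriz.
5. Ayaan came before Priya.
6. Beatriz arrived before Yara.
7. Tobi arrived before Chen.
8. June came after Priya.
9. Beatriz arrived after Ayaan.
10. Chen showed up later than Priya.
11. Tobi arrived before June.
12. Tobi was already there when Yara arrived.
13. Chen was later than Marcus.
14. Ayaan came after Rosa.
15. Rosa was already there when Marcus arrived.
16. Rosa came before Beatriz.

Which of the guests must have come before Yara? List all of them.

Ayaan, Beatriz, Priya, Rosa, Tobi

Directly stated before Yara: Beatriz and Tobi.
Ayaan reaches Yara via Ayaan → Beatriz → Yara.
Priya reaches Yara via Priya → Beatriz → Yara.
Rosa reaches Yara via Rosa → Beatriz → Yara.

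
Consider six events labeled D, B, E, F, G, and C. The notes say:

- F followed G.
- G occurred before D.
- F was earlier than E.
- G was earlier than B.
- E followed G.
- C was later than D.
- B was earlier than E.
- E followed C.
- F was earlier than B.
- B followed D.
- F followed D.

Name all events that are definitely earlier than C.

Directly stated before C: D.
G reaches C via G → D → C.
No chain forces E (or any of the others) ahead of C.

D, G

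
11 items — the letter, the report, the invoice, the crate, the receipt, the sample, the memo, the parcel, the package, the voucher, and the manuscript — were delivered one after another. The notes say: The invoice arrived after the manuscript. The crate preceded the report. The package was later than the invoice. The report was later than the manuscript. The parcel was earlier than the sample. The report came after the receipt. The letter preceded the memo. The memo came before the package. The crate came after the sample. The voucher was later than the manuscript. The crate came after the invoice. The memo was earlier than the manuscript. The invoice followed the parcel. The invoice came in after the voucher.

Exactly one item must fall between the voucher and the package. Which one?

Tracing the constraints gives the voucher → the invoice → the package, so the invoice sits after the voucher and before the package.
No other item is forced both after the voucher and before the package.

the invoice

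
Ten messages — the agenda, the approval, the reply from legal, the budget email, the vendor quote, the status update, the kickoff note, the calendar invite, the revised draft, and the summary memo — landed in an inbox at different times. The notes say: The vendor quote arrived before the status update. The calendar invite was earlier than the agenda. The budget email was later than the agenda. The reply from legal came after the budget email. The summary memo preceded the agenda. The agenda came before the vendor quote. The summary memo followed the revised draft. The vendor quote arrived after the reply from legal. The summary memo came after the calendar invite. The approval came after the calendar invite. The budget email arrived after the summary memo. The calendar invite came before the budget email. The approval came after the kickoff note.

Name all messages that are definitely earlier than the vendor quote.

Directly stated before the vendor quote: the agenda and the reply from legal.
The budget email reaches the vendor quote via the budget email → the reply from legal → the vendor quote.
The calendar invite reaches the vendor quote via the calendar invite → the agenda → the vendor quote.
The revised draft reaches the vendor quote via the revised draft → the summary memo → the agenda → the vendor quote.
Likewise the summary memo reaches the vendor quote by chaining the stated constraints.

the agenda, the budget email, the calendar invite, the reply from legal, the revised draft, the summary memo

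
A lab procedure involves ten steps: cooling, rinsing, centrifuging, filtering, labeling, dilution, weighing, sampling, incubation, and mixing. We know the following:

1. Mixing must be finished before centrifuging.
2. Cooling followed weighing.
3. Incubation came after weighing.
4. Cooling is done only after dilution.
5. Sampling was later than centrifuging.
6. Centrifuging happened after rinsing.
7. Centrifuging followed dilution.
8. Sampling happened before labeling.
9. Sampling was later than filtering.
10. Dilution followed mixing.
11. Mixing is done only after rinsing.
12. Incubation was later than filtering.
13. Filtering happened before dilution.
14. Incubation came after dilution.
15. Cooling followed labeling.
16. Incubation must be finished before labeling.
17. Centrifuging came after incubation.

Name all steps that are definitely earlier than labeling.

Directly stated before labeling: incubation and sampling.
Centrifuging reaches labeling via centrifuging → sampling → labeling.
Dilution reaches labeling via dilution → incubation → labeling.
Filtering reaches labeling via filtering → sampling → labeling.
Likewise mixing, rinsing, and weighing each reach labeling by chaining the stated constraints.
No chain forces cooling ahead of labeling.

centrifuging, dilution, filtering, incubation, mixing, rinsing, sampling, weighing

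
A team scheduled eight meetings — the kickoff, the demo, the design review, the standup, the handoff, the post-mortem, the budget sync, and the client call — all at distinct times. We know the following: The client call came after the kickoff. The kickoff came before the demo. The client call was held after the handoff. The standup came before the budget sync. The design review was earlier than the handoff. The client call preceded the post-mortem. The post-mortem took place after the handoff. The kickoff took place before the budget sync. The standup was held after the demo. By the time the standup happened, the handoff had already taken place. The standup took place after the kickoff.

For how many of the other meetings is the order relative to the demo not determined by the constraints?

Forced before the demo: the kickoff; forced after the demo: the budget sync and the standup.
That leaves the client call, the design review, the handoff, and the post-mortem with no forced order relative to the demo — 4.

4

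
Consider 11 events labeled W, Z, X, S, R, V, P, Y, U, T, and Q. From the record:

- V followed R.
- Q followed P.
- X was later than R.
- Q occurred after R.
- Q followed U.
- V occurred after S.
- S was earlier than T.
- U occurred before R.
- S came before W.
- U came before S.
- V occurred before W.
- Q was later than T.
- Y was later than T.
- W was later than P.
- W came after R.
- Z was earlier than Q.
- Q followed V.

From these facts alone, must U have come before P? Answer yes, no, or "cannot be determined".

No chain of stated constraints runs from U to P, and none runs from P to U either.
So the relative order of U and P is not fixed by the given facts.

cannot be determined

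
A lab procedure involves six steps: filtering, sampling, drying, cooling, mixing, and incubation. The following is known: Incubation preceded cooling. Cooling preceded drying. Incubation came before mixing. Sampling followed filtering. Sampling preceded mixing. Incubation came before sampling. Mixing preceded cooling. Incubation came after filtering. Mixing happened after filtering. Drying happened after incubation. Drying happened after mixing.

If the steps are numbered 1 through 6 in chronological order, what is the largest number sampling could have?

3

Sampling must come before cooling, drying, and mixing — 3 steps forced after it.
Everything else can be placed before sampling in some valid order, so sampling can sit as late as position 6 − 3 = 3.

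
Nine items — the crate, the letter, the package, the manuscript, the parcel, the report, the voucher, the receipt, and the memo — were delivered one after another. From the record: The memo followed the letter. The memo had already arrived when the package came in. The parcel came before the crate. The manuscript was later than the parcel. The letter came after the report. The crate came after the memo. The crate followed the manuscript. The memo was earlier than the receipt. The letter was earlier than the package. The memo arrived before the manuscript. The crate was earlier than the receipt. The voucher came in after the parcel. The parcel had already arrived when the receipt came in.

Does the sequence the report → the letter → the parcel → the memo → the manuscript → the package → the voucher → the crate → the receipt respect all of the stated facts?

yes

Check each stated constraint against the proposed order — e.g. the memo is ahead of the receipt; the parcel is ahead of the receipt. Every pair is in the required order; nothing is violated.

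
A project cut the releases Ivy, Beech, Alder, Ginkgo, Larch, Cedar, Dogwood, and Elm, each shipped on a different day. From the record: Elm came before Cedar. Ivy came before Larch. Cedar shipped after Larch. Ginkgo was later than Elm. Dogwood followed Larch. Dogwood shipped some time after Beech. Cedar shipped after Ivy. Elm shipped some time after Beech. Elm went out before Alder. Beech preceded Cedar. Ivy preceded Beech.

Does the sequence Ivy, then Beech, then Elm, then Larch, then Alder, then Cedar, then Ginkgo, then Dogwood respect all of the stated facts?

Check each stated constraint against the proposed order — e.g. Ivy is ahead of Cedar; Beech is ahead of Dogwood. Every pair is in the required order; nothing is violated.

yes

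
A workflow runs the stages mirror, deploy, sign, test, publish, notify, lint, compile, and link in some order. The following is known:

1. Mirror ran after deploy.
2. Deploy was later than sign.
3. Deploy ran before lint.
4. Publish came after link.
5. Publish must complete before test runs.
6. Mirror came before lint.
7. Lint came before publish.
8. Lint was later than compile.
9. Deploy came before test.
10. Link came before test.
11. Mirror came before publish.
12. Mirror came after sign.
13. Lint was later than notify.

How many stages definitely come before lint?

5

Directly stated before lint: compile, deploy, mirror, and notify.
Sign reaches lint via sign → deploy → lint.
No chain forces publish (or any of the others) ahead of lint.
That's compile, deploy, mirror, notify, and sign — 5 in all.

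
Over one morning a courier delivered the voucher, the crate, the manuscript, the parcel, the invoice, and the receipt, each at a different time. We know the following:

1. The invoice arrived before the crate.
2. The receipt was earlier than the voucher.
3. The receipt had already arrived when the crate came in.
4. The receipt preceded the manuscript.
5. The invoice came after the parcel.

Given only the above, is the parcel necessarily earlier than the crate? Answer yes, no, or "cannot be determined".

Chain the constraints: the parcel → the invoice → the crate. Each link is directly stated, so the parcel comes before the crate.

yes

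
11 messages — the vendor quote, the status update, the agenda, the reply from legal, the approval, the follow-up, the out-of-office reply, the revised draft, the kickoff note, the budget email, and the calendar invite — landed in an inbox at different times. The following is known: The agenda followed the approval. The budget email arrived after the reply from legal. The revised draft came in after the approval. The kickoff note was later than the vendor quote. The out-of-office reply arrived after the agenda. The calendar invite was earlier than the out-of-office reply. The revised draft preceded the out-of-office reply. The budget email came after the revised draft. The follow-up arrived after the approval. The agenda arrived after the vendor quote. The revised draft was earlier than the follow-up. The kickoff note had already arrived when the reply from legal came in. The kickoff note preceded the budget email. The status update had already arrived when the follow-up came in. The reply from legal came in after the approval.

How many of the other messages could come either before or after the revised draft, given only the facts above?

6

Forced before the revised draft: the approval; forced after the revised draft: the budget email, the follow-up, and the out-of-office reply.
That leaves the agenda, the calendar invite, the kickoff note, the reply from legal, the status update, and the vendor quote with no forced order relative to the revised draft — 6.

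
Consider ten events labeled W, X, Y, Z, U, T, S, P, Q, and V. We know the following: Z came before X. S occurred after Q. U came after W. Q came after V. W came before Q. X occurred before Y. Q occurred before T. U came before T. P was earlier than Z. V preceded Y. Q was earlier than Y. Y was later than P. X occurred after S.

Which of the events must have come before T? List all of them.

Q, U, V, W

Directly stated before T: Q and U.
V reaches T via V → Q → T.
W reaches T via W → Q → T.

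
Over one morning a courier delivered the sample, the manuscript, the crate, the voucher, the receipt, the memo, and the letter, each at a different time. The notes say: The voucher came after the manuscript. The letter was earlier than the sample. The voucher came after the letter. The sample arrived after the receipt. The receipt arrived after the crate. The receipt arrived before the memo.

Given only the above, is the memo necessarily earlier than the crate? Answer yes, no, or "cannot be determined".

Tracing the constraints gives the crate → the receipt → the memo, so the crate must come before the memo.
That means the memo cannot be before the crate.

no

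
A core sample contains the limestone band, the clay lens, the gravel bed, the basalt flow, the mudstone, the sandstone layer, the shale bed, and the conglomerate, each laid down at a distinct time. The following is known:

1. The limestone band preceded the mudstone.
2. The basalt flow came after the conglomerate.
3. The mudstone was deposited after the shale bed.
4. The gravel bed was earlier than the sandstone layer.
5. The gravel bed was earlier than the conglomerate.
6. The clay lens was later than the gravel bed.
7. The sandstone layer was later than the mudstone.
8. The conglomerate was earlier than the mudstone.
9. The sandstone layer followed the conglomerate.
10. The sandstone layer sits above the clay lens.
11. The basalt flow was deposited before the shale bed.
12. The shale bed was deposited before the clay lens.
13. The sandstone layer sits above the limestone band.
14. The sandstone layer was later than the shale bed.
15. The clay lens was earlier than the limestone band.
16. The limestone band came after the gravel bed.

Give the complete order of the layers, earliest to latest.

The constraints fix every adjacent pair, so only one ordering works:
the gravel bed → the conglomerate → the basalt flow → the shale bed → the clay lens → the limestone band → the mudstone → the sandstone layer.

the gravel bed, the conglomerate, the basalt flow, the shale bed, the clay lens, the limestone band, the mudstone, the sandstone layer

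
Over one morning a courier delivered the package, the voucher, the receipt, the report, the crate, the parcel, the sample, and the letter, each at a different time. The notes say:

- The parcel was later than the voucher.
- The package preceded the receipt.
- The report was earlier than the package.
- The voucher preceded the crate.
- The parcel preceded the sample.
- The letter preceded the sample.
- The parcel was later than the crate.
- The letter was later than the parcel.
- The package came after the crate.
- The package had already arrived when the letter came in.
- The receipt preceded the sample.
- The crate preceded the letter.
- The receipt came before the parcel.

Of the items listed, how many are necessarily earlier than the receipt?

Directly stated before the receipt: the package.
The crate reaches the receipt via the crate → the package → the receipt.
The report reaches the receipt via the report → the package → the receipt.
The voucher reaches the receipt via the voucher → the crate → the package → the receipt.
That's the crate, the package, the report, and the voucher — 4 in all.

4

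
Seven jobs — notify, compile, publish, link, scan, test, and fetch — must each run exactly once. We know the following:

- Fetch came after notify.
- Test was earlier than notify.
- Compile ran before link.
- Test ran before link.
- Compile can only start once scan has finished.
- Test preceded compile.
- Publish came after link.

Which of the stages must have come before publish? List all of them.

compile, link, scan, test

Directly stated before publish: link.
Compile reaches publish via compile → link → publish.
Scan reaches publish via scan → compile → link → publish.
Test reaches publish via test → link → publish.
No chain forces fetch (or any of the others) ahead of publish.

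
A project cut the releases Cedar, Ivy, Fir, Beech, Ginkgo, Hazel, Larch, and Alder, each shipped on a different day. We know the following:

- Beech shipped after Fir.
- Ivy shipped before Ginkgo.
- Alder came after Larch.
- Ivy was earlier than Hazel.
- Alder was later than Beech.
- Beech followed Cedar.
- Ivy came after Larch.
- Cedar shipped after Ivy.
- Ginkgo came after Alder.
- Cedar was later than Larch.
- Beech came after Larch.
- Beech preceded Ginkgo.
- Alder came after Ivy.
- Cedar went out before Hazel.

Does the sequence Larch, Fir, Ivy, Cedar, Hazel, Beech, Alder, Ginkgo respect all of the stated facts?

yes

Check each stated constraint against the proposed order — e.g. Larch is ahead of Beech; Larch is ahead of Alder. Every pair is in the required order; nothing is violated.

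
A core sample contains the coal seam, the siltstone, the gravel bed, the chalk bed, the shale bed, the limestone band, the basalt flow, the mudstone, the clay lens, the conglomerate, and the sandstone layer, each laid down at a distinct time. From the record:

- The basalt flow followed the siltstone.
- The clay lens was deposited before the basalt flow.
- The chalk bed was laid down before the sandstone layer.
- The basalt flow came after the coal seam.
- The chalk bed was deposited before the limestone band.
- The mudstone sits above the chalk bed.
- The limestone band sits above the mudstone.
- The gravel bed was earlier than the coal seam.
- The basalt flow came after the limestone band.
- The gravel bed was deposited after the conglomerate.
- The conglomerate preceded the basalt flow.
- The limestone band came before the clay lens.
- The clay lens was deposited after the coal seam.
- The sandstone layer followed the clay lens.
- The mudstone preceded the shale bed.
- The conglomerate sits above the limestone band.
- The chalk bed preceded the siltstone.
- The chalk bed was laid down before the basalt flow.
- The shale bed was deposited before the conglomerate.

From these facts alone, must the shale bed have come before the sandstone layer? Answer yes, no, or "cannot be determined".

yes

Chain the constraints: the shale bed → the conglomerate → the gravel bed → the coal seam → the clay lens → the sandstone layer. Each link is directly stated, so the shale bed comes before the sandstone layer.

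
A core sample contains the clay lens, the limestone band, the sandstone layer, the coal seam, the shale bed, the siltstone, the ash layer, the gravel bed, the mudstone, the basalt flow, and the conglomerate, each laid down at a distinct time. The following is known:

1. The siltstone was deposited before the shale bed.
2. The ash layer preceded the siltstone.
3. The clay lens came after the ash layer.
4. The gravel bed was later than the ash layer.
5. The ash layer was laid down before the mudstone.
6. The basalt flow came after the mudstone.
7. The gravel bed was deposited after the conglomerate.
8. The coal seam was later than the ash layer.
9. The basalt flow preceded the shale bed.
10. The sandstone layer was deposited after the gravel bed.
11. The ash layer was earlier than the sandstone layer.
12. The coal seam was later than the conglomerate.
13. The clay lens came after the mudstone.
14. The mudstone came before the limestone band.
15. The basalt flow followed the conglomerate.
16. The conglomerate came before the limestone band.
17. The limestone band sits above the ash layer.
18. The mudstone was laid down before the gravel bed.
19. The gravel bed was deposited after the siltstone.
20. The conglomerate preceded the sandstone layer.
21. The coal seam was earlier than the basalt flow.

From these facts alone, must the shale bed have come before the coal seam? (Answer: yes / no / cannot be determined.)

no

Tracing the constraints gives the coal seam → the basalt flow → the shale bed, so the coal seam must come before the shale bed.
That means the shale bed cannot be before the coal seam.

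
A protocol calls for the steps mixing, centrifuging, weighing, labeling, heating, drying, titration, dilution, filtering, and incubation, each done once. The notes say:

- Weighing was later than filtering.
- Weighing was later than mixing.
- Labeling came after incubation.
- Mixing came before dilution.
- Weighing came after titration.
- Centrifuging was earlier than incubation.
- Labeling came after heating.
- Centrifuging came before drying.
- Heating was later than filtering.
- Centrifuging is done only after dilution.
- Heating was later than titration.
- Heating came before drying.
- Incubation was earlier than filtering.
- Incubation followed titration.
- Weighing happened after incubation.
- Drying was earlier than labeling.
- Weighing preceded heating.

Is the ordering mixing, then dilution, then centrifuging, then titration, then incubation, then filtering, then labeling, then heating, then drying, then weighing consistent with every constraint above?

no

The constraints require heating before labeling, but in the proposed sequence labeling appears ahead of heating. That one violation is enough.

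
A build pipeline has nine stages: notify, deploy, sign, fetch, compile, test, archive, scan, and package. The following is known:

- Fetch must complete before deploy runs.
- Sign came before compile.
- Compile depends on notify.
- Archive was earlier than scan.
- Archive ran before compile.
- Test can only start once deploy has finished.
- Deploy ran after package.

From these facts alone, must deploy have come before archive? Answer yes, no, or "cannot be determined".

cannot be determined

No chain of stated constraints runs from deploy to archive, and none runs from archive to deploy either.
So the relative order of deploy and archive is not fixed by the given facts.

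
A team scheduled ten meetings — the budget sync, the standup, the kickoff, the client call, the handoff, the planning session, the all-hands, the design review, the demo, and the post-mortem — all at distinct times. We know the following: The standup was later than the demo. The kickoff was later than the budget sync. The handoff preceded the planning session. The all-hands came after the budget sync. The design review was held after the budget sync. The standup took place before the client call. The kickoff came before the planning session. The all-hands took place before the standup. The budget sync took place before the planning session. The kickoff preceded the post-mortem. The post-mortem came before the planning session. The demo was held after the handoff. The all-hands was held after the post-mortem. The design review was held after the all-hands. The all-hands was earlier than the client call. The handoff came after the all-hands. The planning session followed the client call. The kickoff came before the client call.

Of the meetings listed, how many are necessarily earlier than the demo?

5

Directly stated before the demo: the handoff.
The all-hands reaches the demo via the all-hands → the handoff → the demo.
The budget sync reaches the demo via the budget sync → the all-hands → the handoff → the demo.
The kickoff reaches the demo via the kickoff → the post-mortem → the all-hands → the handoff → the demo.
Likewise the post-mortem reaches the demo by chaining the stated constraints.
No chain forces the planning session (or any of the others) ahead of the demo.
That's the all-hands, the budget sync, the handoff, the kickoff, and the post-mortem — 5 in all.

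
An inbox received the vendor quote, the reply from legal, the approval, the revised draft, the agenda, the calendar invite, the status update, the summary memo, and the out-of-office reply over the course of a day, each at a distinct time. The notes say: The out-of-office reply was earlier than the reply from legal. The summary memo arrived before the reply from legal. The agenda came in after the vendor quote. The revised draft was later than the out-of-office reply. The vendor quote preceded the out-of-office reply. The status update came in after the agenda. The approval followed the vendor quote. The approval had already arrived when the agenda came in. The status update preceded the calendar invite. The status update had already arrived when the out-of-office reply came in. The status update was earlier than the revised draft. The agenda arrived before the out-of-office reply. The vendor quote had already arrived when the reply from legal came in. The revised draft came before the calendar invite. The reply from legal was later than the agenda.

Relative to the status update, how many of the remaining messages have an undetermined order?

Forced before the status update: the agenda, the approval, and the vendor quote; forced after the status update: the calendar invite, the out-of-office reply, the reply from legal, and the revised draft.
That leaves the summary memo with no forced order relative to the status update — 1.

1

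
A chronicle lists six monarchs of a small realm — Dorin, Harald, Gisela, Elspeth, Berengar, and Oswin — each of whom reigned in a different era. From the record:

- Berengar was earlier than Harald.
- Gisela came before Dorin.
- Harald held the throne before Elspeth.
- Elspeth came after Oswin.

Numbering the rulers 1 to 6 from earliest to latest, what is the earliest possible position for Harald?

2

Berengar must come before Harald — 1 forced predecessor.
Nothing else is forced ahead of Harald, so their earliest slot is position 1 + 1 = 2.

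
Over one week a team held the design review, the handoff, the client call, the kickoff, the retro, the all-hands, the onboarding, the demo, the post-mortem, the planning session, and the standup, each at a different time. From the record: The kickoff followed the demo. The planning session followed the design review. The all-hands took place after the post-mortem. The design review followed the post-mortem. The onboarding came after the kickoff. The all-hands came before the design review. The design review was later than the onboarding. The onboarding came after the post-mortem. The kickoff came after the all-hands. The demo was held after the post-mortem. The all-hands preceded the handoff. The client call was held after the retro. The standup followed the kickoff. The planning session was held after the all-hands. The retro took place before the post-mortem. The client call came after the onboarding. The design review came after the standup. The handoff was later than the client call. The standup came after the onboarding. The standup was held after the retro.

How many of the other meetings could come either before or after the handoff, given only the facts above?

Forced before the handoff: the all-hands, the client call, the demo, the kickoff, the onboarding, the post-mortem, and the retro.
That leaves the design review, the planning session, and the standup with no forced order relative to the handoff — 3.

3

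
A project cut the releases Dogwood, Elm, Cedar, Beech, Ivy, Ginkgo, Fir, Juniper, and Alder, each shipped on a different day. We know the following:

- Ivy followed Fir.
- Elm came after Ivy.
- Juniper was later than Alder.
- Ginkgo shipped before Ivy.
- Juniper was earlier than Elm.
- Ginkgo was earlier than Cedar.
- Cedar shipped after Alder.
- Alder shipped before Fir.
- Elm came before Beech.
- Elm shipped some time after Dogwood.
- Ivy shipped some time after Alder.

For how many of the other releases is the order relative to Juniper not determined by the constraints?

5

Forced before Juniper: Alder; forced after Juniper: Beech and Elm.
That leaves Cedar, Dogwood, Fir, Ginkgo, and Ivy with no forced order relative to Juniper — 5.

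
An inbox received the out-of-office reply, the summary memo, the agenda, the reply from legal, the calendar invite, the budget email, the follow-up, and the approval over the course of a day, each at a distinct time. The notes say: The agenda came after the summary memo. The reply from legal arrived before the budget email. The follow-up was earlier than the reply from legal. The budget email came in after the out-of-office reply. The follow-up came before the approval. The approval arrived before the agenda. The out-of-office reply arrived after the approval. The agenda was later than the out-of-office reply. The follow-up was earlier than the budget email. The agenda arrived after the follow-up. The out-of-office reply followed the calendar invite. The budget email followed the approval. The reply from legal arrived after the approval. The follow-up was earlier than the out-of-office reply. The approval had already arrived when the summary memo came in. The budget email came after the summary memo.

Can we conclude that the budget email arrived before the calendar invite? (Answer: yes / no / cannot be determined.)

Tracing the constraints gives the calendar invite → the out-of-office reply → the budget email, so the calendar invite must come before the budget email.
That means the budget email cannot be before the calendar invite.

no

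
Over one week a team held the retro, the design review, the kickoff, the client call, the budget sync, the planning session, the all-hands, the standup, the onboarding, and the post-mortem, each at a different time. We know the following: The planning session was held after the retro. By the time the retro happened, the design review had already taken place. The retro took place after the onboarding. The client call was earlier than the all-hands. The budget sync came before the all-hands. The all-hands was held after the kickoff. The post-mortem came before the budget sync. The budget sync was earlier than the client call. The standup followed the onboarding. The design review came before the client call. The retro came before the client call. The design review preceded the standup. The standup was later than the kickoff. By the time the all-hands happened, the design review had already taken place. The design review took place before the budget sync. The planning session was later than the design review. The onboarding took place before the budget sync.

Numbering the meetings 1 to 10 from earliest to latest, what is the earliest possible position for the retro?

3

The design review and the onboarding must both come before the retro — 2 forced predecessors.
Nothing else is forced ahead of the retro, so its earliest slot is position 2 + 1 = 3.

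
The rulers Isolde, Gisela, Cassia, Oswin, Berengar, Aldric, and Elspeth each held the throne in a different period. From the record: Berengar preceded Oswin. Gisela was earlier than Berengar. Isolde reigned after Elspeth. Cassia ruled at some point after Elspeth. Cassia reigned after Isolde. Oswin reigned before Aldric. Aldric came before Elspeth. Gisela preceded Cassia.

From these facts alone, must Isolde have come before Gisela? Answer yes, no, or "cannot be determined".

Tracing the constraints gives Gisela → Berengar → Oswin → Aldric → Elspeth → Isolde, so Gisela must come before Isolde.
That means Isolde cannot be before Gisela.

no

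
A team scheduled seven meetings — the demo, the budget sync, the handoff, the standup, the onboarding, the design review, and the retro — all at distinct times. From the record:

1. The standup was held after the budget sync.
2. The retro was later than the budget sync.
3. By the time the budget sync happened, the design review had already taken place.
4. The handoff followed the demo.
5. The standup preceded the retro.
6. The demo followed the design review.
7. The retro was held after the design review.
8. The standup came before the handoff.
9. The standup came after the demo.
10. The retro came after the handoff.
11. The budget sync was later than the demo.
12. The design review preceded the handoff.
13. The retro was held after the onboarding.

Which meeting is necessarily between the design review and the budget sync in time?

Tracing the constraints gives the design review → the demo → the budget sync, so the demo sits after the design review and before the budget sync.
No other meeting is forced both after the design review and before the budget sync.

the demo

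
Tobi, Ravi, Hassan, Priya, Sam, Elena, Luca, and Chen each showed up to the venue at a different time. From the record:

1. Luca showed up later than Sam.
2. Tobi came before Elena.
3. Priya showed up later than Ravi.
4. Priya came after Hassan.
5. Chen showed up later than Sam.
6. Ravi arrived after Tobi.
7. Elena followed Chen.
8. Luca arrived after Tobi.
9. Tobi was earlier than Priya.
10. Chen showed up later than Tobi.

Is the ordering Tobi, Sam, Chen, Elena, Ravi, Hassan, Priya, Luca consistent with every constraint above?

Check each stated constraint against the proposed order — e.g. Tobi is ahead of Priya; Tobi is ahead of Luca. Every pair is in the required order; nothing is violated.

yes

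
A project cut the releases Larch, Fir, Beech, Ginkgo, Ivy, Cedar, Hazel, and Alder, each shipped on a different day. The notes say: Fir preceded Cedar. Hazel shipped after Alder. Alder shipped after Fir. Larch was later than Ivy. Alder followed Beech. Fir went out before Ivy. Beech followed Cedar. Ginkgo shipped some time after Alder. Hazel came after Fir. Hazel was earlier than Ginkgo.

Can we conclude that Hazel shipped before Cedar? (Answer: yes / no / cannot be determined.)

no

Tracing the constraints gives Cedar → Beech → Alder → Hazel, so Cedar must come before Hazel.
That means Hazel cannot be before Cedar.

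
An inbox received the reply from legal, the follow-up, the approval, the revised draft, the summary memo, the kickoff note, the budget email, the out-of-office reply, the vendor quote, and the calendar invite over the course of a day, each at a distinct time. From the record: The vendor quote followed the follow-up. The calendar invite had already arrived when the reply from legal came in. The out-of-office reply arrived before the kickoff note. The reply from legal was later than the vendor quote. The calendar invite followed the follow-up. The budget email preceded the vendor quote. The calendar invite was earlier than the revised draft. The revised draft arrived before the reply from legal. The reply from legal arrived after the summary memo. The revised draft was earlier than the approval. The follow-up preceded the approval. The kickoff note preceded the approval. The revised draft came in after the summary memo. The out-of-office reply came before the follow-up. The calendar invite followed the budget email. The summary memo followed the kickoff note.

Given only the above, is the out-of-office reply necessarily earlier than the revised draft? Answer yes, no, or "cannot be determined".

Chain the constraints: the out-of-office reply → the kickoff note → the summary memo → the revised draft. Each link is directly stated, so the out-of-office reply comes before the revised draft.

yes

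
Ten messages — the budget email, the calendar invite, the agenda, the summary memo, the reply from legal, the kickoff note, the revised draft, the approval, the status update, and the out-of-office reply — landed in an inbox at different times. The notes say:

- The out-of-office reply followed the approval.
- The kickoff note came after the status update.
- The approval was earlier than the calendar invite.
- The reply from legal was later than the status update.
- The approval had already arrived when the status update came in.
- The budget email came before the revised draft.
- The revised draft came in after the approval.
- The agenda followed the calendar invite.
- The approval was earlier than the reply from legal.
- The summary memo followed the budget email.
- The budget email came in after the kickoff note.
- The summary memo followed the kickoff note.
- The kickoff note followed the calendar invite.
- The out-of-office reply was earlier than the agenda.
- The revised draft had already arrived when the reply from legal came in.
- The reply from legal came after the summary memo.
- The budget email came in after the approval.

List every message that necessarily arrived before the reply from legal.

the approval, the budget email, the calendar invite, the kickoff note, the revised draft, the status update, the summary memo

Directly stated before the reply from legal: the approval, the revised draft, the status update, and the summary memo.
The budget email reaches the reply from legal via the budget email → the summary memo → the reply from legal.
The calendar invite reaches the reply from legal via the calendar invite → the kickoff note → the summary memo → the reply from legal.
The kickoff note reaches the reply from legal via the kickoff note → the summary memo → the reply from legal.
No chain forces the out-of-office reply (or any of the others) ahead of the reply from legal.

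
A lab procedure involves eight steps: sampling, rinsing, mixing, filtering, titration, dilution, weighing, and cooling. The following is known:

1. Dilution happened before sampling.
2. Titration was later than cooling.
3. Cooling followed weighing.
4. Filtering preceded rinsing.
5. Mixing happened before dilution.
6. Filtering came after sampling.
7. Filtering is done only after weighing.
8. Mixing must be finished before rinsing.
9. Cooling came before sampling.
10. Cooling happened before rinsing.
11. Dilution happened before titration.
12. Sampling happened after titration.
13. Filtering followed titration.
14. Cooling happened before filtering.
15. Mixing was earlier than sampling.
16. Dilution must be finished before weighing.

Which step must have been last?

rinsing

Every other step has a chain of constraints placing it before rinsing, so rinsing is last.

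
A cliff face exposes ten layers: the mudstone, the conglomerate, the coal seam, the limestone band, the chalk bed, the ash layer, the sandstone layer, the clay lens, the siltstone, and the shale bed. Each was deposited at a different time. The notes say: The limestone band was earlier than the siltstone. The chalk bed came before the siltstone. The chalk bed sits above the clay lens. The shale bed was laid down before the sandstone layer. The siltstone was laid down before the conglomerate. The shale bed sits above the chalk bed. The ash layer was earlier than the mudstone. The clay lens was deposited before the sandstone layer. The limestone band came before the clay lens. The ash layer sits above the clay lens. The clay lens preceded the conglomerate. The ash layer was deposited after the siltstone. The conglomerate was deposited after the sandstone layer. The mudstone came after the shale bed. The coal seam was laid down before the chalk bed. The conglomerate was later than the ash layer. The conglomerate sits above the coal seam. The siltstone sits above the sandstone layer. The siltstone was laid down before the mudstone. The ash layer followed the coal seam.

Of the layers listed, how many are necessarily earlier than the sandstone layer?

5

Directly stated before the sandstone layer: the clay lens and the shale bed.
The chalk bed reaches the sandstone layer via the chalk bed → the shale bed → the sandstone layer.
The coal seam reaches the sandstone layer via the coal seam → the chalk bed → the shale bed → the sandstone layer.
The limestone band reaches the sandstone layer via the limestone band → the clay lens → the sandstone layer.
That's the chalk bed, the clay lens, the coal seam, the limestone band, and the shale bed — 5 in all.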